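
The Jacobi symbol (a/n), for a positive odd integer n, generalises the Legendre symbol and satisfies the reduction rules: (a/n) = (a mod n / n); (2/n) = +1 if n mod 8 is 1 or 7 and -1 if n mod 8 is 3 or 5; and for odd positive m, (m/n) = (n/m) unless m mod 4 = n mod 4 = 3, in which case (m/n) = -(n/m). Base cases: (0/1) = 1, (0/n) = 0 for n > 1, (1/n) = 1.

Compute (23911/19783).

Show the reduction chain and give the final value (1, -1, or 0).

(23911/19783) = (4128/19783)   [reduce mod 19783]
4128 = 2^5·129; (2/19783) = +1 since 19783 mod 8 = 7, so (4128/19783) = (+1)^5·(129/19783); sign now +1
reciprocity: (129/19783) = +1·(19783/129) since 129 mod 4 = 1, 19783 mod 4 = 3; sign now +1
(19783/129) = (46/129)   [reduce mod 129]
46 = 2^1·23; (2/129) = +1 since 129 mod 8 = 1, so (46/129) = (+1)^1·(23/129); sign now +1
reciprocity: (23/129) = +1·(129/23) since 23 mod 4 = 3, 129 mod 4 = 1; sign now +1
(129/23) = (14/23)   [reduce mod 23]
14 = 2^1·7; (2/23) = +1 since 23 mod 8 = 7, so (14/23) = (+1)^1·(7/23); sign now +1
reciprocity: (7/23) = -1·(23/7) since 7 mod 4 = 3, 23 mod 4 = 3; sign now -1
(23/7) = (2/7)   [reduce mod 7]
2 = 2^1·1; (2/7) = +1 since 7 mod 8 = 7, so (2/7) = (+1)^1·(1/7); sign now -1
(1/7) = 1; final value = sign = -1

-1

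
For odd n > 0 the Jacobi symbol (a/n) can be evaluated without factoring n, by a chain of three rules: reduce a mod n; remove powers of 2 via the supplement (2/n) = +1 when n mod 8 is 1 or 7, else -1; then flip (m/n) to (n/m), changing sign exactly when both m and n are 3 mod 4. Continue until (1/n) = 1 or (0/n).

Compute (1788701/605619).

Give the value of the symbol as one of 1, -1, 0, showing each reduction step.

(1788701/605619): 1788701 mod 605619 = 577463, so (1788701/605619) = (577463/605619)
flip (577463/605619) -> (605619/577463): both odd, 577463 mod 4 = 3, 605619 mod 4 = 3, so the flip contributes -1; sign now -1
(605619/577463): 605619 mod 577463 = 28156, so (605619/577463) = (28156/577463)
factor out 2^2: 28156 = 2^2·7039; with 577463 mod 8 = 7, (2/577463) = +1; sign now -1; continue with (7039/577463)
flip (7039/577463) -> (577463/7039): both odd, 7039 mod 4 = 3, 577463 mod 4 = 3, so the flip contributes -1; sign now +1
(577463/7039): 577463 mod 7039 = 265, so (577463/7039) = (265/7039)
flip (265/7039) -> (7039/265): both odd, 265 mod 4 = 1, 7039 mod 4 = 3, so the flip contributes +1; sign now +1
(7039/265): 7039 mod 265 = 149, so (7039/265) = (149/265)
flip (149/265) -> (265/149): both odd, 149 mod 4 = 1, 265 mod 4 = 1, so the flip contributes +1; sign now +1
(265/149): 265 mod 149 = 116, so (265/149) = (116/149)
factor out 2^2: 116 = 2^2·29; with 149 mod 8 = 5, (2/149) = -1; sign now +1; continue with (29/149)
flip (29/149) -> (149/29): both odd, 29 mod 4 = 1, 149 mod 4 = 1, so the flip contributes +1; sign now +1
(149/29): 149 mod 29 = 4, so (149/29) = (4/29)
factor out 2^2: 4 = 2^2·1; with 29 mod 8 = 5, (2/29) = -1; sign now +1; continue with (1/29)
reached (1/29) = 1, so the symbol is +1

1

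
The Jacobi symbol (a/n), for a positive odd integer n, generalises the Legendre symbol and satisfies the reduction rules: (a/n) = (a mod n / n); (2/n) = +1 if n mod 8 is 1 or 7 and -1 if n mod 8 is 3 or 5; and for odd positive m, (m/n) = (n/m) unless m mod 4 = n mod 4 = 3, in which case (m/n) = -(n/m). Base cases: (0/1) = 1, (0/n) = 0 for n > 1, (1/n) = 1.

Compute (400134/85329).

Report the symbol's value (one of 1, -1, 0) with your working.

(400134/85329) = (58818/85329)   [reduce mod 85329]
58818 = 2^1·29409; (2/85329) = +1 since 85329 mod 8 = 1, so (58818/85329) = (+1)^1·(29409/85329); sign now +1
reciprocity: (29409/85329) = +1·(85329/29409) since 29409 mod 4 = 1, 85329 mod 4 = 1; sign now +1
(85329/29409) = (26511/29409)   [reduce mod 29409]
reciprocity: (26511/29409) = +1·(29409/26511) since 26511 mod 4 = 3, 29409 mod 4 = 1; sign now +1
(29409/26511) = (2898/26511)   [reduce mod 26511]
2898 = 2^1·1449; (2/26511) = +1 since 26511 mod 8 = 7, so (2898/26511) = (+1)^1·(1449/26511); sign now +1
reciprocity: (1449/26511) = +1·(26511/1449) since 1449 mod 4 = 1, 26511 mod 4 = 3; sign now +1
(26511/1449) = (429/1449)   [reduce mod 1449]
reciprocity: (429/1449) = +1·(1449/429) since 429 mod 4 = 1, 1449 mod 4 = 1; sign now +1
(1449/429) = (162/429)   [reduce mod 429]
162 = 2^1·81; (2/429) = -1 since 429 mod 8 = 5, so (162/429) = (-1)^1·(81/429); sign now -1
reciprocity: (81/429) = +1·(429/81) since 81 mod 4 = 1, 429 mod 4 = 1; sign now -1
(429/81) = (24/81)   [reduce mod 81]
24 = 2^3·3; (2/81) = +1 since 81 mod 8 = 1, so (24/81) = (+1)^3·(3/81); sign now -1
reciprocity: (3/81) = +1·(81/3) since 3 mod 4 = 3, 81 mod 4 = 1; sign now -1
(81/3) = (0/3)   [reduce mod 3]
(0/3) = 0   [gcd(a, n) > 1]; final value = 0

0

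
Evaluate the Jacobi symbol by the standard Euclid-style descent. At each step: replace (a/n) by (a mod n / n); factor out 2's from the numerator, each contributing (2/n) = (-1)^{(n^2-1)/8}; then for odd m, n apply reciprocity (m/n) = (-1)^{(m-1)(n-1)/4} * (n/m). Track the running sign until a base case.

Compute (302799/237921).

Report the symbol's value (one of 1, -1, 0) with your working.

0

(302799/237921): 302799 mod 237921 = 64878, so (302799/237921) = (64878/237921)
factor out 2^1: 64878 = 2^1·32439; with 237921 mod 8 = 1, (2/237921) = +1; sign now +1; continue with (32439/237921)
flip (32439/237921) -> (237921/32439): both odd, 32439 mod 4 = 3, 237921 mod 4 = 1, so the flip contributes +1; sign now +1
(237921/32439): 237921 mod 32439 = 10848, so (237921/32439) = (10848/32439)
factor out 2^5: 10848 = 2^5·339; with 32439 mod 8 = 7, (2/32439) = +1; sign now +1; continue with (339/32439)
flip (339/32439) -> (32439/339): both odd, 339 mod 4 = 3, 32439 mod 4 = 3, so the flip contributes -1; sign now -1
(32439/339): 32439 mod 339 = 234, so (32439/339) = (234/339)
factor out 2^1: 234 = 2^1·117; with 339 mod 8 = 3, (2/339) = -1; sign now +1; continue with (117/339)
flip (117/339) -> (339/117): both odd, 117 mod 4 = 1, 339 mod 4 = 3, so the flip contributes +1; sign now +1
(339/117): 339 mod 117 = 105, so (339/117) = (105/117)
flip (105/117) -> (117/105): both odd, 105 mod 4 = 1, 117 mod 4 = 1, so the flip contributes +1; sign now +1
(117/105): 117 mod 105 = 12, so (117/105) = (12/105)
factor out 2^2: 12 = 2^2·3; with 105 mod 8 = 1, (2/105) = +1; sign now +1; continue with (3/105)
flip (3/105) -> (105/3): both odd, 3 mod 4 = 3, 105 mod 4 = 1, so the flip contributes +1; sign now +1
(105/3): 105 mod 3 = 0, so (105/3) = (0/3)
reached (0/3); gcd(a, n) > 1, so (0/3) = 0 and the symbol is 0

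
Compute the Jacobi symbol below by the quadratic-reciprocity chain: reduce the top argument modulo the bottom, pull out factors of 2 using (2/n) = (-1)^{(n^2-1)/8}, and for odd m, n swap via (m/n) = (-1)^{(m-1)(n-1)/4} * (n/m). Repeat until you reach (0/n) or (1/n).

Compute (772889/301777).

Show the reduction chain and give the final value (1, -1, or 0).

(772889/301777): 772889 mod 301777 = 169335, so (772889/301777) = (169335/301777)
flip (169335/301777) -> (301777/169335): both odd, 169335 mod 4 = 3, 301777 mod 4 = 1, so the flip contributes +1; sign now +1
(301777/169335): 301777 mod 169335 = 132442, so (301777/169335) = (132442/169335)
factor out 2^1: 132442 = 2^1·66221; with 169335 mod 8 = 7, (2/169335) = +1; sign now +1; continue with (66221/169335)
flip (66221/169335) -> (169335/66221): both odd, 66221 mod 4 = 1, 169335 mod 4 = 3, so the flip contributes +1; sign now +1
(169335/66221): 169335 mod 66221 = 36893, so (169335/66221) = (36893/66221)
flip (36893/66221) -> (66221/36893): both odd, 36893 mod 4 = 1, 66221 mod 4 = 1, so the flip contributes +1; sign now +1
(66221/36893): 66221 mod 36893 = 29328, so (66221/36893) = (29328/36893)
factor out 2^4: 29328 = 2^4·1833; with 36893 mod 8 = 5, (2/36893) = -1; sign now +1; continue with (1833/36893)
flip (1833/36893) -> (36893/1833): both odd, 1833 mod 4 = 1, 36893 mod 4 = 1, so the flip contributes +1; sign now +1
(36893/1833): 36893 mod 1833 = 233, so (36893/1833) = (233/1833)
flip (233/1833) -> (1833/233): both odd, 233 mod 4 = 1, 1833 mod 4 = 1, so the flip contributes +1; sign now +1
(1833/233): 1833 mod 233 = 202, so (1833/233) = (202/233)
factor out 2^1: 202 = 2^1·101; with 233 mod 8 = 1, (2/233) = +1; sign now +1; continue with (101/233)
flip (101/233) -> (233/101): both odd, 101 mod 4 = 1, 233 mod 4 = 1, so the flip contributes +1; sign now +1
(233/101): 233 mod 101 = 31, so (233/101) = (31/101)
flip (31/101) -> (101/31): both odd, 31 mod 4 = 3, 101 mod 4 = 1, so the flip contributes +1; sign now +1
(101/31): 101 mod 31 = 8, so (101/31) = (8/31)
factor out 2^3: 8 = 2^3·1; with 31 mod 8 = 7, (2/31) = +1; sign now +1; continue with (1/31)
reached (1/31) = 1, so the symbol is +1

1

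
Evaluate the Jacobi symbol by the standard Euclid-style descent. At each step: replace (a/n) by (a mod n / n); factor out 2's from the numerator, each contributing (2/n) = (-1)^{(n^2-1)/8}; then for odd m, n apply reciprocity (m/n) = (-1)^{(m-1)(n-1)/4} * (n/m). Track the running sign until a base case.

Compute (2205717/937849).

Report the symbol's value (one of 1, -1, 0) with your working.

1

(2205717/937849) = (330019/937849)   [reduce mod 937849]
reciprocity: (330019/937849) = +1·(937849/330019) since 330019 mod 4 = 3, 937849 mod 4 = 1; sign now +1
(937849/330019) = (277811/330019)   [reduce mod 330019]
reciprocity: (277811/330019) = -1·(330019/277811) since 277811 mod 4 = 3, 330019 mod 4 = 3; sign now -1
(330019/277811) = (52208/277811)   [reduce mod 277811]
52208 = 2^4·3263; (2/277811) = -1 since 277811 mod 8 = 3, so (52208/277811) = (-1)^4·(3263/277811); sign now -1
reciprocity: (3263/277811) = -1·(277811/3263) since 3263 mod 4 = 3, 277811 mod 4 = 3; sign now +1
(277811/3263) = (456/3263)   [reduce mod 3263]
456 = 2^3·57; (2/3263) = +1 since 3263 mod 8 = 7, so (456/3263) = (+1)^3·(57/3263); sign now +1
reciprocity: (57/3263) = +1·(3263/57) since 57 mod 4 = 1, 3263 mod 4 = 3; sign now +1
(3263/57) = (14/57)   [reduce mod 57]
14 = 2^1·7; (2/57) = +1 since 57 mod 8 = 1, so (14/57) = (+1)^1·(7/57); sign now +1
reciprocity: (7/57) = +1·(57/7) since 7 mod 4 = 3, 57 mod 4 = 1; sign now +1
(57/7) = (1/7)   [reduce mod 7]
(1/7) = 1; final value = sign = +1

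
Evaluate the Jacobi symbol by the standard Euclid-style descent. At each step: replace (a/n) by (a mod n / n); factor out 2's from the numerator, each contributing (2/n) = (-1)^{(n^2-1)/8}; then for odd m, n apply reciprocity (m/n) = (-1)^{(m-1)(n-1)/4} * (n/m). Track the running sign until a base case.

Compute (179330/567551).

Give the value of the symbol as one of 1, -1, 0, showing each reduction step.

179330 = 2^1·89665; (2/567551) = +1 since 567551 mod 8 = 7, so (179330/567551) = (+1)^1·(89665/567551); sign now +1
reciprocity: (89665/567551) = +1·(567551/89665) since 89665 mod 4 = 1, 567551 mod 4 = 3; sign now +1
(567551/89665) = (29561/89665)   [reduce mod 89665]
reciprocity: (29561/89665) = +1·(89665/29561) since 29561 mod 4 = 1, 89665 mod 4 = 1; sign now +1
(89665/29561) = (982/29561)   [reduce mod 29561]
982 = 2^1·491; (2/29561) = +1 since 29561 mod 8 = 1, so (982/29561) = (+1)^1·(491/29561); sign now +1
reciprocity: (491/29561) = +1·(29561/491) since 491 mod 4 = 3, 29561 mod 4 = 1; sign now +1
(29561/491) = (101/491)   [reduce mod 491]
reciprocity: (101/491) = +1·(491/101) since 101 mod 4 = 1, 491 mod 4 = 3; sign now +1
(491/101) = (87/101)   [reduce mod 101]
reciprocity: (87/101) = +1·(101/87) since 87 mod 4 = 3, 101 mod 4 = 1; sign now +1
(101/87) = (14/87)   [reduce mod 87]
14 = 2^1·7; (2/87) = +1 since 87 mod 8 = 7, so (14/87) = (+1)^1·(7/87); sign now +1
reciprocity: (7/87) = -1·(87/7) since 7 mod 4 = 3, 87 mod 4 = 3; sign now -1
(87/7) = (3/7)   [reduce mod 7]
reciprocity: (3/7) = -1·(7/3) since 3 mod 4 = 3, 7 mod 4 = 3; sign now +1
(7/3) = (1/3)   [reduce mod 3]
(1/3) = 1; final value = sign = +1

1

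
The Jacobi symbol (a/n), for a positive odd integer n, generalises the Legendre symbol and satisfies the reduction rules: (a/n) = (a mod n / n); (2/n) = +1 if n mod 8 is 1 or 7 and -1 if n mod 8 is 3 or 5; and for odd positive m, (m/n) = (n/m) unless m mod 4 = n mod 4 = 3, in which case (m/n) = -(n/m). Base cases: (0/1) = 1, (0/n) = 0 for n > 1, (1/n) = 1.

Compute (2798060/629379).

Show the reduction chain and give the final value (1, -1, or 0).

(2798060/629379): 2798060 mod 629379 = 280544, so (2798060/629379) = (280544/629379)
factor out 2^5: 280544 = 2^5·8767; with 629379 mod 8 = 3, (2/629379) = -1; sign now -1; continue with (8767/629379)
flip (8767/629379) -> (629379/8767): both odd, 8767 mod 4 = 3, 629379 mod 4 = 3, so the flip contributes -1; sign now +1
(629379/8767): 629379 mod 8767 = 6922, so (629379/8767) = (6922/8767)
factor out 2^1: 6922 = 2^1·3461; with 8767 mod 8 = 7, (2/8767) = +1; sign now +1; continue with (3461/8767)
flip (3461/8767) -> (8767/3461): both odd, 3461 mod 4 = 1, 8767 mod 4 = 3, so the flip contributes +1; sign now +1
(8767/3461): 8767 mod 3461 = 1845, so (8767/3461) = (1845/3461)
flip (1845/3461) -> (3461/1845): both odd, 1845 mod 4 = 1, 3461 mod 4 = 1, so the flip contributes +1; sign now +1
(3461/1845): 3461 mod 1845 = 1616, so (3461/1845) = (1616/1845)
factor out 2^4: 1616 = 2^4·101; with 1845 mod 8 = 5, (2/1845) = -1; sign now +1; continue with (101/1845)
flip (101/1845) -> (1845/101): both odd, 101 mod 4 = 1, 1845 mod 4 = 1, so the flip contributes +1; sign now +1
(1845/101): 1845 mod 101 = 27, so (1845/101) = (27/101)
flip (27/101) -> (101/27): both odd, 27 mod 4 = 3, 101 mod 4 = 1, so the flip contributes +1; sign now +1
(101/27): 101 mod 27 = 20, so (101/27) = (20/27)
factor out 2^2: 20 = 2^2·5; with 27 mod 8 = 3, (2/27) = -1; sign now +1; continue with (5/27)
flip (5/27) -> (27/5): both odd, 5 mod 4 = 1, 27 mod 4 = 3, so the flip contributes +1; sign now +1
(27/5): 27 mod 5 = 2, so (27/5) = (2/5)
factor out 2^1: 2 = 2^1·1; with 5 mod 8 = 5, (2/5) = -1; sign now -1; continue with (1/5)
reached (1/5) = 1, so the symbol is -1

-1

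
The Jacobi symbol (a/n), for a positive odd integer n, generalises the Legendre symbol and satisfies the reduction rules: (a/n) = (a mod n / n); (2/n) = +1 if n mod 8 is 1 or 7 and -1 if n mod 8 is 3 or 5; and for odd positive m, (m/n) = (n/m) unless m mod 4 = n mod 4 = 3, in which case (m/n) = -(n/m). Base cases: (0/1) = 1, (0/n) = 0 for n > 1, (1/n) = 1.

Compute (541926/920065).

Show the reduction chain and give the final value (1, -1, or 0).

541926 = 2^1·270963; (2/920065) = +1 since 920065 mod 8 = 1, so (541926/920065) = (+1)^1·(270963/920065); sign now +1
reciprocity: (270963/920065) = +1·(920065/270963) since 270963 mod 4 = 3, 920065 mod 4 = 1; sign now +1
(920065/270963) = (107176/270963)   [reduce mod 270963]
107176 = 2^3·13397; (2/270963) = -1 since 270963 mod 8 = 3, so (107176/270963) = (-1)^3·(13397/270963); sign now -1
reciprocity: (13397/270963) = +1·(270963/13397) since 13397 mod 4 = 1, 270963 mod 4 = 3; sign now -1
(270963/13397) = (3023/13397)   [reduce mod 13397]
reciprocity: (3023/13397) = +1·(13397/3023) since 3023 mod 4 = 3, 13397 mod 4 = 1; sign now -1
(13397/3023) = (1305/3023)   [reduce mod 3023]
reciprocity: (1305/3023) = +1·(3023/1305) since 1305 mod 4 = 1, 3023 mod 4 = 3; sign now -1
(3023/1305) = (413/1305)   [reduce mod 1305]
reciprocity: (413/1305) = +1·(1305/413) since 413 mod 4 = 1, 1305 mod 4 = 1; sign now -1
(1305/413) = (66/413)   [reduce mod 413]
66 = 2^1·33; (2/413) = -1 since 413 mod 8 = 5, so (66/413) = (-1)^1·(33/413); sign now +1
reciprocity: (33/413) = +1·(413/33) since 33 mod 4 = 1, 413 mod 4 = 1; sign now +1
(413/33) = (17/33)   [reduce mod 33]
reciprocity: (17/33) = +1·(33/17) since 17 mod 4 = 1, 33 mod 4 = 1; sign now +1
(33/17) = (16/17)   [reduce mod 17]
16 = 2^4·1; (2/17) = +1 since 17 mod 8 = 1, so (16/17) = (+1)^4·(1/17); sign now +1
(1/17) = 1; final value = sign = +1

1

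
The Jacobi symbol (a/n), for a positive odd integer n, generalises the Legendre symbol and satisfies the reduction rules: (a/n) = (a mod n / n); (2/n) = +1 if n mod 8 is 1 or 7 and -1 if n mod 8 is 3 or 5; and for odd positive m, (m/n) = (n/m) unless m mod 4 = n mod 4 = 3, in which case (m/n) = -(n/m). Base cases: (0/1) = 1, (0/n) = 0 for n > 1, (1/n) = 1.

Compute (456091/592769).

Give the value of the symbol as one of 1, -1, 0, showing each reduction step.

flip (456091/592769) -> (592769/456091): both odd, 456091 mod 4 = 3, 592769 mod 4 = 1, so the flip contributes +1; sign now +1
(592769/456091): 592769 mod 456091 = 136678, so (592769/456091) = (136678/456091)
factor out 2^1: 136678 = 2^1·68339; with 456091 mod 8 = 3, (2/456091) = -1; sign now -1; continue with (68339/456091)
flip (68339/456091) -> (456091/68339): both odd, 68339 mod 4 = 3, 456091 mod 4 = 3, so the flip contributes -1; sign now +1
(456091/68339): 456091 mod 68339 = 46057, so (456091/68339) = (46057/68339)
flip (46057/68339) -> (68339/46057): both odd, 46057 mod 4 = 1, 68339 mod 4 = 3, so the flip contributes +1; sign now +1
(68339/46057): 68339 mod 46057 = 22282, so (68339/46057) = (22282/46057)
factor out 2^1: 22282 = 2^1·11141; with 46057 mod 8 = 1, (2/46057) = +1; sign now +1; continue with (11141/46057)
flip (11141/46057) -> (46057/11141): both odd, 11141 mod 4 = 1, 46057 mod 4 = 1, so the flip contributes +1; sign now +1
(46057/11141): 46057 mod 11141 = 1493, so (46057/11141) = (1493/11141)
flip (1493/11141) -> (11141/1493): both odd, 1493 mod 4 = 1, 11141 mod 4 = 1, so the flip contributes +1; sign now +1
(11141/1493): 11141 mod 1493 = 690, so (11141/1493) = (690/1493)
factor out 2^1: 690 = 2^1·345; with 1493 mod 8 = 5, (2/1493) = -1; sign now -1; continue with (345/1493)
flip (345/1493) -> (1493/345): both odd, 345 mod 4 = 1, 1493 mod 4 = 1, so the flip contributes +1; sign now -1
(1493/345): 1493 mod 345 = 113, so (1493/345) = (113/345)
flip (113/345) -> (345/113): both odd, 113 mod 4 = 1, 345 mod 4 = 1, so the flip contributes +1; sign now -1
(345/113): 345 mod 113 = 6, so (345/113) = (6/113)
factor out 2^1: 6 = 2^1·3; with 113 mod 8 = 1, (2/113) = +1; sign now -1; continue with (3/113)
flip (3/113) -> (113/3): both odd, 3 mod 4 = 3, 113 mod 4 = 1, so the flip contributes +1; sign now -1
(113/3): 113 mod 3 = 2, so (113/3) = (2/3)
factor out 2^1: 2 = 2^1·1; with 3 mod 8 = 3, (2/3) = -1; sign now +1; continue with (1/3)
reached (1/3) = 1, so the symbol is +1

1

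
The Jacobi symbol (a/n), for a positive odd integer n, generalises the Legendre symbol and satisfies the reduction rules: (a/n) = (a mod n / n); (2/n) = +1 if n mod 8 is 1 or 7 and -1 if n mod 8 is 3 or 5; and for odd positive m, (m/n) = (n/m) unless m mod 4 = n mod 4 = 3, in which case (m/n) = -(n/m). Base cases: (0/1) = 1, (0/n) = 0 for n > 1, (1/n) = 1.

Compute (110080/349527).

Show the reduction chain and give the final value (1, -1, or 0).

1

factor out 2^9: 110080 = 2^9·215; with 349527 mod 8 = 7, (2/349527) = +1; sign now +1; continue with (215/349527)
flip (215/349527) -> (349527/215): both odd, 215 mod 4 = 3, 349527 mod 4 = 3, so the flip contributes -1; sign now -1
(349527/215): 349527 mod 215 = 152, so (349527/215) = (152/215)
factor out 2^3: 152 = 2^3·19; with 215 mod 8 = 7, (2/215) = +1; sign now -1; continue with (19/215)
flip (19/215) -> (215/19): both odd, 19 mod 4 = 3, 215 mod 4 = 3, so the flip contributes -1; sign now +1
(215/19): 215 mod 19 = 6, so (215/19) = (6/19)
factor out 2^1: 6 = 2^1·3; with 19 mod 8 = 3, (2/19) = -1; sign now -1; continue with (3/19)
flip (3/19) -> (19/3): both odd, 3 mod 4 = 3, 19 mod 4 = 3, so the flip contributes -1; sign now +1
(19/3): 19 mod 3 = 1, so (19/3) = (1/3)
reached (1/3) = 1, so the symbol is +1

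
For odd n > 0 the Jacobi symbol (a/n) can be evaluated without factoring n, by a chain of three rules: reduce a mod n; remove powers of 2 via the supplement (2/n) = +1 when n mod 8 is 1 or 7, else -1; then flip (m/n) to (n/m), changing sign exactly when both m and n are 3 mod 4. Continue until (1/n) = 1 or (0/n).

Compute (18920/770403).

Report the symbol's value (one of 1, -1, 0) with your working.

-1

18920 = 2^3·2365; (2/770403) = -1 since 770403 mod 8 = 3, so (18920/770403) = (-1)^3·(2365/770403); sign now -1
reciprocity: (2365/770403) = +1·(770403/2365) since 2365 mod 4 = 1, 770403 mod 4 = 3; sign now -1
(770403/2365) = (1778/2365)   [reduce mod 2365]
1778 = 2^1·889; (2/2365) = -1 since 2365 mod 8 = 5, so (1778/2365) = (-1)^1·(889/2365); sign now +1
reciprocity: (889/2365) = +1·(2365/889) since 889 mod 4 = 1, 2365 mod 4 = 1; sign now +1
(2365/889) = (587/889)   [reduce mod 889]
reciprocity: (587/889) = +1·(889/587) since 587 mod 4 = 3, 889 mod 4 = 1; sign now +1
(889/587) = (302/587)   [reduce mod 587]
302 = 2^1·151; (2/587) = -1 since 587 mod 8 = 3, so (302/587) = (-1)^1·(151/587); sign now -1
reciprocity: (151/587) = -1·(587/151) since 151 mod 4 = 3, 587 mod 4 = 3; sign now +1
(587/151) = (134/151)   [reduce mod 151]
134 = 2^1·67; (2/151) = +1 since 151 mod 8 = 7, so (134/151) = (+1)^1·(67/151); sign now +1
reciprocity: (67/151) = -1·(151/67) since 67 mod 4 = 3, 151 mod 4 = 3; sign now -1
(151/67) = (17/67)   [reduce mod 67]
reciprocity: (17/67) = +1·(67/17) since 17 mod 4 = 1, 67 mod 4 = 3; sign now -1
(67/17) = (16/17)   [reduce mod 17]
16 = 2^4·1; (2/17) = +1 since 17 mod 8 = 1, so (16/17) = (+1)^4·(1/17); sign now -1
(1/17) = 1; final value = sign = -1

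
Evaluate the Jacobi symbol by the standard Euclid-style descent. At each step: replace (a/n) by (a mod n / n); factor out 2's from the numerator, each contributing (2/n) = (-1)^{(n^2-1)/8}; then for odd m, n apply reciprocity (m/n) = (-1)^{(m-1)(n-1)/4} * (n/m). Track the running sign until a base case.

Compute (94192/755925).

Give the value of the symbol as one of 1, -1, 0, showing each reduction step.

1

factor out 2^4: 94192 = 2^4·5887; with 755925 mod 8 = 5, (2/755925) = -1; sign now +1; continue with (5887/755925)
flip (5887/755925) -> (755925/5887): both odd, 5887 mod 4 = 3, 755925 mod 4 = 1, so the flip contributes +1; sign now +1
(755925/5887): 755925 mod 5887 = 2389, so (755925/5887) = (2389/5887)
flip (2389/5887) -> (5887/2389): both odd, 2389 mod 4 = 1, 5887 mod 4 = 3, so the flip contributes +1; sign now +1
(5887/2389): 5887 mod 2389 = 1109, so (5887/2389) = (1109/2389)
flip (1109/2389) -> (2389/1109): both odd, 1109 mod 4 = 1, 2389 mod 4 = 1, so the flip contributes +1; sign now +1
(2389/1109): 2389 mod 1109 = 171, so (2389/1109) = (171/1109)
flip (171/1109) -> (1109/171): both odd, 171 mod 4 = 3, 1109 mod 4 = 1, so the flip contributes +1; sign now +1
(1109/171): 1109 mod 171 = 83, so (1109/171) = (83/171)
flip (83/171) -> (171/83): both odd, 83 mod 4 = 3, 171 mod 4 = 3, so the flip contributes -1; sign now -1
(171/83): 171 mod 83 = 5, so (171/83) = (5/83)
flip (5/83) -> (83/5): both odd, 5 mod 4 = 1, 83 mod 4 = 3, so the flip contributes +1; sign now -1
(83/5): 83 mod 5 = 3, so (83/5) = (3/5)
flip (3/5) -> (5/3): both odd, 3 mod 4 = 3, 5 mod 4 = 1, so the flip contributes +1; sign now -1
(5/3): 5 mod 3 = 2, so (5/3) = (2/3)
factor out 2^1: 2 = 2^1·1; with 3 mod 8 = 3, (2/3) = -1; sign now +1; continue with (1/3)
reached (1/3) = 1, so the symbol is +1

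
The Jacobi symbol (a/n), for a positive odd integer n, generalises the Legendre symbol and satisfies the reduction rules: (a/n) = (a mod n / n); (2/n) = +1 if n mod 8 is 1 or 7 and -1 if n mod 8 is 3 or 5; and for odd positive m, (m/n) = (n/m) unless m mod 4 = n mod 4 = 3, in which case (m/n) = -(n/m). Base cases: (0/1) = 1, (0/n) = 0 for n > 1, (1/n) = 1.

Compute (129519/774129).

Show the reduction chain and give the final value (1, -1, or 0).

reciprocity: (129519/774129) = +1·(774129/129519) since 129519 mod 4 = 3, 774129 mod 4 = 1; sign now +1
(774129/129519) = (126534/129519)   [reduce mod 129519]
126534 = 2^1·63267; (2/129519) = +1 since 129519 mod 8 = 7, so (126534/129519) = (+1)^1·(63267/129519); sign now +1
reciprocity: (63267/129519) = -1·(129519/63267) since 63267 mod 4 = 3, 129519 mod 4 = 3; sign now -1
(129519/63267) = (2985/63267)   [reduce mod 63267]
reciprocity: (2985/63267) = +1·(63267/2985) since 2985 mod 4 = 1, 63267 mod 4 = 3; sign now -1
(63267/2985) = (582/2985)   [reduce mod 2985]
582 = 2^1·291; (2/2985) = +1 since 2985 mod 8 = 1, so (582/2985) = (+1)^1·(291/2985); sign now -1
reciprocity: (291/2985) = +1·(2985/291) since 291 mod 4 = 3, 2985 mod 4 = 1; sign now -1
(2985/291) = (75/291)   [reduce mod 291]
reciprocity: (75/291) = -1·(291/75) since 75 mod 4 = 3, 291 mod 4 = 3; sign now +1
(291/75) = (66/75)   [reduce mod 75]
66 = 2^1·33; (2/75) = -1 since 75 mod 8 = 3, so (66/75) = (-1)^1·(33/75); sign now -1
reciprocity: (33/75) = +1·(75/33) since 33 mod 4 = 1, 75 mod 4 = 3; sign now -1
(75/33) = (9/33)   [reduce mod 33]
reciprocity: (9/33) = +1·(33/9) since 9 mod 4 = 1, 33 mod 4 = 1; sign now -1
(33/9) = (6/9)   [reduce mod 9]
6 = 2^1·3; (2/9) = +1 since 9 mod 8 = 1, so (6/9) = (+1)^1·(3/9); sign now -1
reciprocity: (3/9) = +1·(9/3) since 3 mod 4 = 3, 9 mod 4 = 1; sign now -1
(9/3) = (0/3)   [reduce mod 3]
(0/3) = 0   [gcd(a, n) > 1]; final value = 0

0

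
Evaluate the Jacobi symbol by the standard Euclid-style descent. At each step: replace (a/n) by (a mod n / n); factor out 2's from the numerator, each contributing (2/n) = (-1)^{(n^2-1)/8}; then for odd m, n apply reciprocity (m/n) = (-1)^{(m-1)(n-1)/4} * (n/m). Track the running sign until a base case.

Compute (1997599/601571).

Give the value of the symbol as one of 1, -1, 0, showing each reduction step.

(1997599/601571) = (192886/601571)   [reduce mod 601571]
192886 = 2^1·96443; (2/601571) = -1 since 601571 mod 8 = 3, so (192886/601571) = (-1)^1·(96443/601571); sign now -1
reciprocity: (96443/601571) = -1·(601571/96443) since 96443 mod 4 = 3, 601571 mod 4 = 3; sign now +1
(601571/96443) = (22913/96443)   [reduce mod 96443]
reciprocity: (22913/96443) = +1·(96443/22913) since 22913 mod 4 = 1, 96443 mod 4 = 3; sign now +1
(96443/22913) = (4791/22913)   [reduce mod 22913]
reciprocity: (4791/22913) = +1·(22913/4791) since 4791 mod 4 = 3, 22913 mod 4 = 1; sign now +1
(22913/4791) = (3749/4791)   [reduce mod 4791]
reciprocity: (3749/4791) = +1·(4791/3749) since 3749 mod 4 = 1, 4791 mod 4 = 3; sign now +1
(4791/3749) = (1042/3749)   [reduce mod 3749]
1042 = 2^1·521; (2/3749) = -1 since 3749 mod 8 = 5, so (1042/3749) = (-1)^1·(521/3749); sign now -1
reciprocity: (521/3749) = +1·(3749/521) since 521 mod 4 = 1, 3749 mod 4 = 1; sign now -1
(3749/521) = (102/521)   [reduce mod 521]
102 = 2^1·51; (2/521) = +1 since 521 mod 8 = 1, so (102/521) = (+1)^1·(51/521); sign now -1
reciprocity: (51/521) = +1·(521/51) since 51 mod 4 = 3, 521 mod 4 = 1; sign now -1
(521/51) = (11/51)   [reduce mod 51]
reciprocity: (11/51) = -1·(51/11) since 11 mod 4 = 3, 51 mod 4 = 3; sign now +1
(51/11) = (7/11)   [reduce mod 11]
reciprocity: (7/11) = -1·(11/7) since 7 mod 4 = 3, 11 mod 4 = 3; sign now -1
(11/7) = (4/7)   [reduce mod 7]
4 = 2^2·1; (2/7) = +1 since 7 mod 8 = 7, so (4/7) = (+1)^2·(1/7); sign now -1
(1/7) = 1; final value = sign = -1

-1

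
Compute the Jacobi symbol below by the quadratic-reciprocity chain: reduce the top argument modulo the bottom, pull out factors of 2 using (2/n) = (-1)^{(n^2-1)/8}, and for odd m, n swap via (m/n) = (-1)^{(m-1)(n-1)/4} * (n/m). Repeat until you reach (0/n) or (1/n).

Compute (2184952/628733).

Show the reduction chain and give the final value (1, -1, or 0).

0

(2184952/628733) = (298753/628733)   [reduce mod 628733]
reciprocity: (298753/628733) = +1·(628733/298753) since 298753 mod 4 = 1, 628733 mod 4 = 1; sign now +1
(628733/298753) = (31227/298753)   [reduce mod 298753]
reciprocity: (31227/298753) = +1·(298753/31227) since 31227 mod 4 = 3, 298753 mod 4 = 1; sign now +1
(298753/31227) = (17710/31227)   [reduce mod 31227]
17710 = 2^1·8855; (2/31227) = -1 since 31227 mod 8 = 3, so (17710/31227) = (-1)^1·(8855/31227); sign now -1
reciprocity: (8855/31227) = -1·(31227/8855) since 8855 mod 4 = 3, 31227 mod 4 = 3; sign now +1
(31227/8855) = (4662/8855)   [reduce mod 8855]
4662 = 2^1·2331; (2/8855) = +1 since 8855 mod 8 = 7, so (4662/8855) = (+1)^1·(2331/8855); sign now +1
reciprocity: (2331/8855) = -1·(8855/2331) since 2331 mod 4 = 3, 8855 mod 4 = 3; sign now -1
(8855/2331) = (1862/2331)   [reduce mod 2331]
1862 = 2^1·931; (2/2331) = -1 since 2331 mod 8 = 3, so (1862/2331) = (-1)^1·(931/2331); sign now +1
reciprocity: (931/2331) = -1·(2331/931) since 931 mod 4 = 3, 2331 mod 4 = 3; sign now -1
(2331/931) = (469/931)   [reduce mod 931]
reciprocity: (469/931) = +1·(931/469) since 469 mod 4 = 1, 931 mod 4 = 3; sign now -1
(931/469) = (462/469)   [reduce mod 469]
462 = 2^1·231; (2/469) = -1 since 469 mod 8 = 5, so (462/469) = (-1)^1·(231/469); sign now +1
reciprocity: (231/469) = +1·(469/231) since 231 mod 4 = 3, 469 mod 4 = 1; sign now +1
(469/231) = (7/231)   [reduce mod 231]
reciprocity: (7/231) = -1·(231/7) since 7 mod 4 = 3, 231 mod 4 = 3; sign now -1
(231/7) = (0/7)   [reduce mod 7]
(0/7) = 0   [gcd(a, n) > 1]; final value = 0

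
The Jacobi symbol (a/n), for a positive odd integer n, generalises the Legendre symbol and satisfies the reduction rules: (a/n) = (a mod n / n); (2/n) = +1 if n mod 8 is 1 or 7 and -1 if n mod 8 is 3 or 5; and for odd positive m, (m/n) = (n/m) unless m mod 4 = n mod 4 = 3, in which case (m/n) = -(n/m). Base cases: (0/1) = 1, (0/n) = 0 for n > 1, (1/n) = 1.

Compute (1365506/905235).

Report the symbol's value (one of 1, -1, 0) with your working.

(1365506/905235) = (460271/905235)   [reduce mod 905235]
reciprocity: (460271/905235) = -1·(905235/460271) since 460271 mod 4 = 3, 905235 mod 4 = 3; sign now -1
(905235/460271) = (444964/460271)   [reduce mod 460271]
444964 = 2^2·111241; (2/460271) = +1 since 460271 mod 8 = 7, so (444964/460271) = (+1)^2·(111241/460271); sign now -1
reciprocity: (111241/460271) = +1·(460271/111241) since 111241 mod 4 = 1, 460271 mod 4 = 3; sign now -1
(460271/111241) = (15307/111241)   [reduce mod 111241]
reciprocity: (15307/111241) = +1·(111241/15307) since 15307 mod 4 = 3, 111241 mod 4 = 1; sign now -1
(111241/15307) = (4092/15307)   [reduce mod 15307]
4092 = 2^2·1023; (2/15307) = -1 since 15307 mod 8 = 3, so (4092/15307) = (-1)^2·(1023/15307); sign now -1
reciprocity: (1023/15307) = -1·(15307/1023) since 1023 mod 4 = 3, 15307 mod 4 = 3; sign now +1
(15307/1023) = (985/1023)   [reduce mod 1023]
reciprocity: (985/1023) = +1·(1023/985) since 985 mod 4 = 1, 1023 mod 4 = 3; sign now +1
(1023/985) = (38/985)   [reduce mod 985]
38 = 2^1·19; (2/985) = +1 since 985 mod 8 = 1, so (38/985) = (+1)^1·(19/985); sign now +1
reciprocity: (19/985) = +1·(985/19) since 19 mod 4 = 3, 985 mod 4 = 1; sign now +1
(985/19) = (16/19)   [reduce mod 19]
16 = 2^4·1; (2/19) = -1 since 19 mod 8 = 3, so (16/19) = (-1)^4·(1/19); sign now +1
(1/19) = 1; final value = sign = +1

1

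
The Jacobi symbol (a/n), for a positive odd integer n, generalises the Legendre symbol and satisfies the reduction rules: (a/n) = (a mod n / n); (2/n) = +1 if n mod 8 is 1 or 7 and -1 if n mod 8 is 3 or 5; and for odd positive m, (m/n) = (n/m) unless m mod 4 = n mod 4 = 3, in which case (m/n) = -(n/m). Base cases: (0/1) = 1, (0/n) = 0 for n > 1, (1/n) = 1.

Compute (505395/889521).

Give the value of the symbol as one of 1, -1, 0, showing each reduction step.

0

flip (505395/889521) -> (889521/505395): both odd, 505395 mod 4 = 3, 889521 mod 4 = 1, so the flip contributes +1; sign now +1
(889521/505395): 889521 mod 505395 = 384126, so (889521/505395) = (384126/505395)
factor out 2^1: 384126 = 2^1·192063; with 505395 mod 8 = 3, (2/505395) = -1; sign now -1; continue with (192063/505395)
flip (192063/505395) -> (505395/192063): both odd, 192063 mod 4 = 3, 505395 mod 4 = 3, so the flip contributes -1; sign now +1
(505395/192063): 505395 mod 192063 = 121269, so (505395/192063) = (121269/192063)
flip (121269/192063) -> (192063/121269): both odd, 121269 mod 4 = 1, 192063 mod 4 = 3, so the flip contributes +1; sign now +1
(192063/121269): 192063 mod 121269 = 70794, so (192063/121269) = (70794/121269)
factor out 2^1: 70794 = 2^1·35397; with 121269 mod 8 = 5, (2/121269) = -1; sign now -1; continue with (35397/121269)
flip (35397/121269) -> (121269/35397): both odd, 35397 mod 4 = 1, 121269 mod 4 = 1, so the flip contributes +1; sign now -1
(121269/35397): 121269 mod 35397 = 15078, so (121269/35397) = (15078/35397)
factor out 2^1: 15078 = 2^1·7539; with 35397 mod 8 = 5, (2/35397) = -1; sign now +1; continue with (7539/35397)
flip (7539/35397) -> (35397/7539): both odd, 7539 mod 4 = 3, 35397 mod 4 = 1, so the flip contributes +1; sign now +1
(35397/7539): 35397 mod 7539 = 5241, so (35397/7539) = (5241/7539)
flip (5241/7539) -> (7539/5241): both odd, 5241 mod 4 = 1, 7539 mod 4 = 3, so the flip contributes +1; sign now +1
(7539/5241): 7539 mod 5241 = 2298, so (7539/5241) = (2298/5241)
factor out 2^1: 2298 = 2^1·1149; with 5241 mod 8 = 1, (2/5241) = +1; sign now +1; continue with (1149/5241)
flip (1149/5241) -> (5241/1149): both odd, 1149 mod 4 = 1, 5241 mod 4 = 1, so the flip contributes +1; sign now +1
(5241/1149): 5241 mod 1149 = 645, so (5241/1149) = (645/1149)
flip (645/1149) -> (1149/645): both odd, 645 mod 4 = 1, 1149 mod 4 = 1, so the flip contributes +1; sign now +1
(1149/645): 1149 mod 645 = 504, so (1149/645) = (504/645)
factor out 2^3: 504 = 2^3·63; with 645 mod 8 = 5, (2/645) = -1; sign now -1; continue with (63/645)
flip (63/645) -> (645/63): both odd, 63 mod 4 = 3, 645 mod 4 = 1, so the flip contributes +1; sign now -1
(645/63): 645 mod 63 = 15, so (645/63) = (15/63)
flip (15/63) -> (63/15): both odd, 15 mod 4 = 3, 63 mod 4 = 3, so the flip contributes -1; sign now +1
(63/15): 63 mod 15 = 3, so (63/15) = (3/15)
flip (3/15) -> (15/3): both odd, 3 mod 4 = 3, 15 mod 4 = 3, so the flip contributes -1; sign now -1
(15/3): 15 mod 3 = 0, so (15/3) = (0/3)
reached (0/3); gcd(a, n) > 1, so (0/3) = 0 and the symbol is 0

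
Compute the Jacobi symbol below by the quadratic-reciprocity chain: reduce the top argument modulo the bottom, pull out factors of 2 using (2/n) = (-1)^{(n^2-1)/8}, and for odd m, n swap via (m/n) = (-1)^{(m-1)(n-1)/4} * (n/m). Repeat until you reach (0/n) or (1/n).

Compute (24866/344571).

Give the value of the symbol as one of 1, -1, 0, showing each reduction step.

24866 = 2^1·12433; (2/344571) = -1 since 344571 mod 8 = 3, so (24866/344571) = (-1)^1·(12433/344571); sign now -1
reciprocity: (12433/344571) = +1·(344571/12433) since 12433 mod 4 = 1, 344571 mod 4 = 3; sign now -1
(344571/12433) = (8880/12433)   [reduce mod 12433]
8880 = 2^4·555; (2/12433) = +1 since 12433 mod 8 = 1, so (8880/12433) = (+1)^4·(555/12433); sign now -1
reciprocity: (555/12433) = +1·(12433/555) since 555 mod 4 = 3, 12433 mod 4 = 1; sign now -1
(12433/555) = (223/555)   [reduce mod 555]
reciprocity: (223/555) = -1·(555/223) since 223 mod 4 = 3, 555 mod 4 = 3; sign now +1
(555/223) = (109/223)   [reduce mod 223]
reciprocity: (109/223) = +1·(223/109) since 109 mod 4 = 1, 223 mod 4 = 3; sign now +1
(223/109) = (5/109)   [reduce mod 109]
reciprocity: (5/109) = +1·(109/5) since 5 mod 4 = 1, 109 mod 4 = 1; sign now +1
(109/5) = (4/5)   [reduce mod 5]
4 = 2^2·1; (2/5) = -1 since 5 mod 8 = 5, so (4/5) = (-1)^2·(1/5); sign now +1
(1/5) = 1; final value = sign = +1

1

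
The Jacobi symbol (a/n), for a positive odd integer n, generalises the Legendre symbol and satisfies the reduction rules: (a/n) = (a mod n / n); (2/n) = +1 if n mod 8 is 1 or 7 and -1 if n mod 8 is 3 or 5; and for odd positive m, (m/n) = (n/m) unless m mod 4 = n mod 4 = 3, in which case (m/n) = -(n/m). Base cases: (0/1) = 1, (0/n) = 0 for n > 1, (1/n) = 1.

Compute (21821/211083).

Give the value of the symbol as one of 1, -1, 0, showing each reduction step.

-1

flip (21821/211083) -> (211083/21821): both odd, 21821 mod 4 = 1, 211083 mod 4 = 3, so the flip contributes +1; sign now +1
(211083/21821): 211083 mod 21821 = 14694, so (211083/21821) = (14694/21821)
factor out 2^1: 14694 = 2^1·7347; with 21821 mod 8 = 5, (2/21821) = -1; sign now -1; continue with (7347/21821)
flip (7347/21821) -> (21821/7347): both odd, 7347 mod 4 = 3, 21821 mod 4 = 1, so the flip contributes +1; sign now -1
(21821/7347): 21821 mod 7347 = 7127, so (21821/7347) = (7127/7347)
flip (7127/7347) -> (7347/7127): both odd, 7127 mod 4 = 3, 7347 mod 4 = 3, so the flip contributes -1; sign now +1
(7347/7127): 7347 mod 7127 = 220, so (7347/7127) = (220/7127)
factor out 2^2: 220 = 2^2·55; with 7127 mod 8 = 7, (2/7127) = +1; sign now +1; continue with (55/7127)
flip (55/7127) -> (7127/55): both odd, 55 mod 4 = 3, 7127 mod 4 = 3, so the flip contributes -1; sign now -1
(7127/55): 7127 mod 55 = 32, so (7127/55) = (32/55)
factor out 2^5: 32 = 2^5·1; with 55 mod 8 = 7, (2/55) = +1; sign now -1; continue with (1/55)
reached (1/55) = 1, so the symbol is -1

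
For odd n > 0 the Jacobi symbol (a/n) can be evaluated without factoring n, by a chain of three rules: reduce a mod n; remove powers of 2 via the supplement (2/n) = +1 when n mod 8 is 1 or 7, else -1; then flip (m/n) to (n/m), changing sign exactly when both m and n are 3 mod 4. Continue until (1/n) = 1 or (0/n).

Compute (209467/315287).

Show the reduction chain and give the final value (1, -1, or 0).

reciprocity: (209467/315287) = -1·(315287/209467) since 209467 mod 4 = 3, 315287 mod 4 = 3; sign now -1
(315287/209467) = (105820/209467)   [reduce mod 209467]
105820 = 2^2·26455; (2/209467) = -1 since 209467 mod 8 = 3, so (105820/209467) = (-1)^2·(26455/209467); sign now -1
reciprocity: (26455/209467) = -1·(209467/26455) since 26455 mod 4 = 3, 209467 mod 4 = 3; sign now +1
(209467/26455) = (24282/26455)   [reduce mod 26455]
24282 = 2^1·12141; (2/26455) = +1 since 26455 mod 8 = 7, so (24282/26455) = (+1)^1·(12141/26455); sign now +1
reciprocity: (12141/26455) = +1·(26455/12141) since 12141 mod 4 = 1, 26455 mod 4 = 3; sign now +1
(26455/12141) = (2173/12141)   [reduce mod 12141]
reciprocity: (2173/12141) = +1·(12141/2173) since 2173 mod 4 = 1, 12141 mod 4 = 1; sign now +1
(12141/2173) = (1276/2173)   [reduce mod 2173]
1276 = 2^2·319; (2/2173) = -1 since 2173 mod 8 = 5, so (1276/2173) = (-1)^2·(319/2173); sign now +1
reciprocity: (319/2173) = +1·(2173/319) since 319 mod 4 = 3, 2173 mod 4 = 1; sign now +1
(2173/319) = (259/319)   [reduce mod 319]
reciprocity: (259/319) = -1·(319/259) since 259 mod 4 = 3, 319 mod 4 = 3; sign now -1
(319/259) = (60/259)   [reduce mod 259]
60 = 2^2·15; (2/259) = -1 since 259 mod 8 = 3, so (60/259) = (-1)^2·(15/259); sign now -1
reciprocity: (15/259) = -1·(259/15) since 15 mod 4 = 3, 259 mod 4 = 3; sign now +1
(259/15) = (4/15)   [reduce mod 15]
4 = 2^2·1; (2/15) = +1 since 15 mod 8 = 7, so (4/15) = (+1)^2·(1/15); sign now +1
(1/15) = 1; final value = sign = +1

1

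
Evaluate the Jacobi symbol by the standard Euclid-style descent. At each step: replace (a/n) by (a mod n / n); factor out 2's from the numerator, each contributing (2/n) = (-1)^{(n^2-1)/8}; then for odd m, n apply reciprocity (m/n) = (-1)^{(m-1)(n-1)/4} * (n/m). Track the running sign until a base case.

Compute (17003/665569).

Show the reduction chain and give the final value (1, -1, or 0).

-1

reciprocity: (17003/665569) = +1·(665569/17003) since 17003 mod 4 = 3, 665569 mod 4 = 1; sign now +1
(665569/17003) = (2452/17003)   [reduce mod 17003]
2452 = 2^2·613; (2/17003) = -1 since 17003 mod 8 = 3, so (2452/17003) = (-1)^2·(613/17003); sign now +1
reciprocity: (613/17003) = +1·(17003/613) since 613 mod 4 = 1, 17003 mod 4 = 3; sign now +1
(17003/613) = (452/613)   [reduce mod 613]
452 = 2^2·113; (2/613) = -1 since 613 mod 8 = 5, so (452/613) = (-1)^2·(113/613); sign now +1
reciprocity: (113/613) = +1·(613/113) since 113 mod 4 = 1, 613 mod 4 = 1; sign now +1
(613/113) = (48/113)   [reduce mod 113]
48 = 2^4·3; (2/113) = +1 since 113 mod 8 = 1, so (48/113) = (+1)^4·(3/113); sign now +1
reciprocity: (3/113) = +1·(113/3) since 3 mod 4 = 3, 113 mod 4 = 1; sign now +1
(113/3) = (2/3)   [reduce mod 3]
2 = 2^1·1; (2/3) = -1 since 3 mod 8 = 3, so (2/3) = (-1)^1·(1/3); sign now -1
(1/3) = 1; final value = sign = -1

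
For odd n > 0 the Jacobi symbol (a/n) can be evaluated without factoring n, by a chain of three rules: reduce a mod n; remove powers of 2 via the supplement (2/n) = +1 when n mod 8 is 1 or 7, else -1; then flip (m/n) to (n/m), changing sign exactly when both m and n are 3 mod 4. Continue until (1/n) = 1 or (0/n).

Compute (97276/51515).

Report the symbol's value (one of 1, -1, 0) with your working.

1

(97276/51515): 97276 mod 51515 = 45761, so (97276/51515) = (45761/51515)
flip (45761/51515) -> (51515/45761): both odd, 45761 mod 4 = 1, 51515 mod 4 = 3, so the flip contributes +1; sign now +1
(51515/45761): 51515 mod 45761 = 5754, so (51515/45761) = (5754/45761)
factor out 2^1: 5754 = 2^1·2877; with 45761 mod 8 = 1, (2/45761) = +1; sign now +1; continue with (2877/45761)
flip (2877/45761) -> (45761/2877): both odd, 2877 mod 4 = 1, 45761 mod 4 = 1, so the flip contributes +1; sign now +1
(45761/2877): 45761 mod 2877 = 2606, so (45761/2877) = (2606/2877)
factor out 2^1: 2606 = 2^1·1303; with 2877 mod 8 = 5, (2/2877) = -1; sign now -1; continue with (1303/2877)
flip (1303/2877) -> (2877/1303): both odd, 1303 mod 4 = 3, 2877 mod 4 = 1, so the flip contributes +1; sign now -1
(2877/1303): 2877 mod 1303 = 271, so (2877/1303) = (271/1303)
flip (271/1303) -> (1303/271): both odd, 271 mod 4 = 3, 1303 mod 4 = 3, so the flip contributes -1; sign now +1
(1303/271): 1303 mod 271 = 219, so (1303/271) = (219/271)
flip (219/271) -> (271/219): both odd, 219 mod 4 = 3, 271 mod 4 = 3, so the flip contributes -1; sign now -1
(271/219): 271 mod 219 = 52, so (271/219) = (52/219)
factor out 2^2: 52 = 2^2·13; with 219 mod 8 = 3, (2/219) = -1; sign now -1; continue with (13/219)
flip (13/219) -> (219/13): both odd, 13 mod 4 = 1, 219 mod 4 = 3, so the flip contributes +1; sign now -1
(219/13): 219 mod 13 = 11, so (219/13) = (11/13)
flip (11/13) -> (13/11): both odd, 11 mod 4 = 3, 13 mod 4 = 1, so the flip contributes +1; sign now -1
(13/11): 13 mod 11 = 2, so (13/11) = (2/11)
factor out 2^1: 2 = 2^1·1; with 11 mod 8 = 3, (2/11) = -1; sign now +1; continue with (1/11)
reached (1/11) = 1, so the symbol is +1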